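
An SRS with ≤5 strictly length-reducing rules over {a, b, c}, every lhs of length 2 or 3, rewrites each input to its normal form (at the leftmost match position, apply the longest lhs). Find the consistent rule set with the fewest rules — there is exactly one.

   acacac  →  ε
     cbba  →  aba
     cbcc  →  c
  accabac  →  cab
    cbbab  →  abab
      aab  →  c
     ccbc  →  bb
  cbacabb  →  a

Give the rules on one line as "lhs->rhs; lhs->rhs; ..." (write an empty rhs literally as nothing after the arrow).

  | acacac => acac => ac => ε
  | cbba => aba
  | cbcc => acc => c
  | accabac => cabac => cab

aab->c; ac->; cac->bb; cb->a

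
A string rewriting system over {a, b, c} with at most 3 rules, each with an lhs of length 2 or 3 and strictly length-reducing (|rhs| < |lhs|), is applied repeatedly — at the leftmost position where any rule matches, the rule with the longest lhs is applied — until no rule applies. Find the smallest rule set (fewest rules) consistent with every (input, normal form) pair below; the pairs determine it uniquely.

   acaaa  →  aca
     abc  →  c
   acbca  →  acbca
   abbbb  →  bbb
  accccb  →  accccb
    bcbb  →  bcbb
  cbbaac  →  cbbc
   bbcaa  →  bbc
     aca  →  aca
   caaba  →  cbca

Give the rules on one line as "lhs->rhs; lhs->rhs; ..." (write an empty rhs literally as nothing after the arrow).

aa->; aab->bc; ab->

  | acaaa => aca
  | abc => c
  | acbca
  | abbbb => bbb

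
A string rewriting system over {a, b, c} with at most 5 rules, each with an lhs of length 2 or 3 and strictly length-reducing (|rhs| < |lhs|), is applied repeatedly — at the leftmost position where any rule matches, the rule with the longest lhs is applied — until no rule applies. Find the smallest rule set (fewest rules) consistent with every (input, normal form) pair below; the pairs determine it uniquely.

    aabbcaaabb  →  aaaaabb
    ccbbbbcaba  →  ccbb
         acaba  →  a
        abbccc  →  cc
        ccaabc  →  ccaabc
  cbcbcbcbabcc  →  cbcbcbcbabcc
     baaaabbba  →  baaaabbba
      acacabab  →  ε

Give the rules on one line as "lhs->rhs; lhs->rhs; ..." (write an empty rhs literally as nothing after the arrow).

  | aabbcaaabb => aaaaabb
  | ccbbbbcaba => ccbbaba => ccbb
  | acaba => caba => a
  | abbccc => acc => cc

aba->; ac->c; bbc->; cab->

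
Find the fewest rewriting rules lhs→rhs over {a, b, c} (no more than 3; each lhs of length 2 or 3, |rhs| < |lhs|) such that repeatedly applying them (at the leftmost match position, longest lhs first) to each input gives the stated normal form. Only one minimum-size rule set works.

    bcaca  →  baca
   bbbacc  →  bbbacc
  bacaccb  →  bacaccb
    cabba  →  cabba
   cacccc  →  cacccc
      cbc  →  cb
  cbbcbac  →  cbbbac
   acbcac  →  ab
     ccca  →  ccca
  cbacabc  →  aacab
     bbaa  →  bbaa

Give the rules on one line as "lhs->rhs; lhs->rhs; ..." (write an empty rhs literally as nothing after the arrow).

aaa->ab; bc->b; cba->aa

  | bcaca => baca
  | bbbacc
  | bacaccb
  | cabba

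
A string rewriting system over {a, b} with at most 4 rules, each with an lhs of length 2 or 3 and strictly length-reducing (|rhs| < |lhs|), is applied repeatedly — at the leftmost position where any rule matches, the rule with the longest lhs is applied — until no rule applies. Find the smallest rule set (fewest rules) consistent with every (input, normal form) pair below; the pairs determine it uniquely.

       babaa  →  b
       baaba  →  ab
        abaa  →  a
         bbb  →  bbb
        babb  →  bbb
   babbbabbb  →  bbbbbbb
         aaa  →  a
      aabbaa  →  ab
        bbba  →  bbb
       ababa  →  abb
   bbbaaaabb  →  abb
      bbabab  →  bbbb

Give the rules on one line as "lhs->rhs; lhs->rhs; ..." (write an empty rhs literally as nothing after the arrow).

  | babaa => bbaa => ba => b
  | baaba => aba => ab
  | abaa => aa => a
  | bbb

aa->a; ba->b; baa->a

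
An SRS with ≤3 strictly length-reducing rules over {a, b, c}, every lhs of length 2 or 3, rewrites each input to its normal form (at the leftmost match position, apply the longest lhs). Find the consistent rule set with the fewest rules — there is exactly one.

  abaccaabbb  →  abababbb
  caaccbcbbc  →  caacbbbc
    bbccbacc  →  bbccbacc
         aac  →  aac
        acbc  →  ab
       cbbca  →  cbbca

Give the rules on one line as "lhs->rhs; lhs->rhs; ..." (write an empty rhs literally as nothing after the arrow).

cbc->b; cca->b

  | abaccaabbb => abababbb
  | caaccbcbbc => caacbbbc
  | bbccbacc
  | aac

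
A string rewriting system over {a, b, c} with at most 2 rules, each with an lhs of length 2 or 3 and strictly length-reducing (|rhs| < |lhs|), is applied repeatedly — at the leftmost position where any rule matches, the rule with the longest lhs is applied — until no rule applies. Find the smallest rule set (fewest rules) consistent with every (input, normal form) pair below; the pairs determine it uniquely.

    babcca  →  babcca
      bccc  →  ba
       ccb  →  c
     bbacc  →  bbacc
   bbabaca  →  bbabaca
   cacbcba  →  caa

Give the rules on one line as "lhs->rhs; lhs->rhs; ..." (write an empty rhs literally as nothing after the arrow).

cb->; ccc->a

  | babcca
  | bccc => ba
  | ccb => c
  | bbacc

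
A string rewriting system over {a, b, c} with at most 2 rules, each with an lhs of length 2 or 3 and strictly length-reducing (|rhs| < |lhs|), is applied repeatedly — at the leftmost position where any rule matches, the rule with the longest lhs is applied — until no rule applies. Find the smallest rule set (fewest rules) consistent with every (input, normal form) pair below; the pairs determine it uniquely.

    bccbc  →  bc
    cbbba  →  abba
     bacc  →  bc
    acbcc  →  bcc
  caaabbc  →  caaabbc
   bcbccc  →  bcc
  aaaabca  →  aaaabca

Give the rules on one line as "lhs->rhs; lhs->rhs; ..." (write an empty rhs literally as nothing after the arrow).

  | bccbc => bcac => bc
  | cbbba => abba
  | bacc => bc
  | acbcc => bcc

ac->; cb->a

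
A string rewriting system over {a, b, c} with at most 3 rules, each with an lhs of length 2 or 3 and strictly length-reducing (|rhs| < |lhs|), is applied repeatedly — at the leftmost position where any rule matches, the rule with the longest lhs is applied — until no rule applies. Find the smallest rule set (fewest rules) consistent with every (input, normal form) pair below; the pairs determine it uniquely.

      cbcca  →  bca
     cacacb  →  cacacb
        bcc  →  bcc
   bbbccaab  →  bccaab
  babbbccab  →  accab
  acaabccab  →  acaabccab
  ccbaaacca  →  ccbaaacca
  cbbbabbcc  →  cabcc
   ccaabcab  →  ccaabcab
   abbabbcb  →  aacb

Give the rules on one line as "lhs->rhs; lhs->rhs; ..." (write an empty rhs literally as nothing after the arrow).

  | cbcca => bca
  | cacacb
  | bcc
  | bbbccaab => bccaab

bab->a; bb->; cbc->b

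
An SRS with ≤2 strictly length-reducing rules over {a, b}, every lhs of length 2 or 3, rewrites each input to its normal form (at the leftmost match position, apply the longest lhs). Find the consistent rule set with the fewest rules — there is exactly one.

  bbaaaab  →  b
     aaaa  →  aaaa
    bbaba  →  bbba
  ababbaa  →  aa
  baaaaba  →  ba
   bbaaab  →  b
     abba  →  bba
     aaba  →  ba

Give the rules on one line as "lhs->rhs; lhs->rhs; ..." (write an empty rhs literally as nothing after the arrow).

ab->b; baa->aa

  | bbaaaab => baaaab => aaaab => aaab => aab => ab => b
  | aaaa
  | bbaba => bbba
  | ababbaa => babbaa => bbbaa => bbaa => baa => aa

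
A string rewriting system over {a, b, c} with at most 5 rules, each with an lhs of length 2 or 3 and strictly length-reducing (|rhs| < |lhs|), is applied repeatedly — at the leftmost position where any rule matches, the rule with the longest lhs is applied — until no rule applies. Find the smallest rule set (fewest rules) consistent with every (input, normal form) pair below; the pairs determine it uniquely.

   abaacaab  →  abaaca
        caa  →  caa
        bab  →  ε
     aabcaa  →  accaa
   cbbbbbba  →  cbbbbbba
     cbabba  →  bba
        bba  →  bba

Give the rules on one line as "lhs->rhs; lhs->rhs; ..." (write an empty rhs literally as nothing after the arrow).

  | abaacaab => abaacac => abaaca
  | caa
  | bab => ε
  | aabcaa => accaa

aab->ac; bab->; cac->ca; cba->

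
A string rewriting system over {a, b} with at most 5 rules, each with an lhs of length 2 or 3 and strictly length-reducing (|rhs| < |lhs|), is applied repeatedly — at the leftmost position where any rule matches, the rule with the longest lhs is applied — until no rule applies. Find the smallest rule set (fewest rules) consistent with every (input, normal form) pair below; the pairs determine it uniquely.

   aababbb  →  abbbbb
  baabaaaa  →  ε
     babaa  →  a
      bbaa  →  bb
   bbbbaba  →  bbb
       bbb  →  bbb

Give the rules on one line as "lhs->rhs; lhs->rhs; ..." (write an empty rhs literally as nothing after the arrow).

aaa->; aba->bb; ba->b; bab->aa

  | aababbb => abbbbb
  | baabaaaa => babaaaa => aaaaaa => aaa => ε
  | babaa => aaaa => a
  | bbaa => bba => bb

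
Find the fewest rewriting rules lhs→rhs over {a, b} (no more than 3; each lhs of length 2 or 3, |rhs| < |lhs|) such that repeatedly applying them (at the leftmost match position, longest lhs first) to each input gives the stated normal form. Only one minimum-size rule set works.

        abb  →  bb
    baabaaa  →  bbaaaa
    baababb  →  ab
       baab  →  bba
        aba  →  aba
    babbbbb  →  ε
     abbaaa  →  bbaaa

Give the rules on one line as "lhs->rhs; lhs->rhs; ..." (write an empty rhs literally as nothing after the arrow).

aab->ba; abb->bb; bbb->

  | abb => bb
  | baabaaa => bbaaaa
  | baababb => bbaabb => bbbab => ab
  | baab => bba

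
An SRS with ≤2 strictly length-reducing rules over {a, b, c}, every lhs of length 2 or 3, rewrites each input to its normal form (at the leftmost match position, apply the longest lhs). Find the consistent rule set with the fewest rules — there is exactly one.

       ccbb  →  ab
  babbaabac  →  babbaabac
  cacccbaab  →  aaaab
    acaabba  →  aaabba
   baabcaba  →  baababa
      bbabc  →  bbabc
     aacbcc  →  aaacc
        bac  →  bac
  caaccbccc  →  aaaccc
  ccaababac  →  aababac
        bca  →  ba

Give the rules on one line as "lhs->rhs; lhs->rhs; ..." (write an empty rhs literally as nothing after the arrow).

ca->a; cb->a

  | ccbb => cab => ab
  | babbaabac
  | cacccbaab => acccbaab => accaaab => acaaab => aaaab
  | acaabba => aaabba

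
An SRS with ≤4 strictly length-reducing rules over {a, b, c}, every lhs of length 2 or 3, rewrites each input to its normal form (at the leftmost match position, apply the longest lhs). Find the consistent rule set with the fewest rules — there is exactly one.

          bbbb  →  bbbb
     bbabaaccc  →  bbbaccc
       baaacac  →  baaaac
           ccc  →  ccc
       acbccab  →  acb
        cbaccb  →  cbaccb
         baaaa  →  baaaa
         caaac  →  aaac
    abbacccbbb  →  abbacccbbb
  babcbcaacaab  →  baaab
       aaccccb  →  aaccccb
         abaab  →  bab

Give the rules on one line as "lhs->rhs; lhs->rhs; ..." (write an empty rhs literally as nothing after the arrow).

  | bbbb
  | bbabaaccc => bbbaccc
  | baaacac => baaaac
  | ccc

aba->b; bca->; ca->a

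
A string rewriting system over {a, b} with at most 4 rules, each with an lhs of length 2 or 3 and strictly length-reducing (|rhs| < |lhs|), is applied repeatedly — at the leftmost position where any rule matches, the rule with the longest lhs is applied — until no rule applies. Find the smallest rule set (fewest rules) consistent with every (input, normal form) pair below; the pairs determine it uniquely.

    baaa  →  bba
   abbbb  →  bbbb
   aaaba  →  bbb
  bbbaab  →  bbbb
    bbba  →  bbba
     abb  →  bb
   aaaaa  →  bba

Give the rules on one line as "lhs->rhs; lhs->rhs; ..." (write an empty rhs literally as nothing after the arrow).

aaa->ba; ab->b; aba->bb

  | baaa => bba
  | abbbb => bbbb
  | aaaba => baba => bbb
  | bbbaab => bbbab => bbbb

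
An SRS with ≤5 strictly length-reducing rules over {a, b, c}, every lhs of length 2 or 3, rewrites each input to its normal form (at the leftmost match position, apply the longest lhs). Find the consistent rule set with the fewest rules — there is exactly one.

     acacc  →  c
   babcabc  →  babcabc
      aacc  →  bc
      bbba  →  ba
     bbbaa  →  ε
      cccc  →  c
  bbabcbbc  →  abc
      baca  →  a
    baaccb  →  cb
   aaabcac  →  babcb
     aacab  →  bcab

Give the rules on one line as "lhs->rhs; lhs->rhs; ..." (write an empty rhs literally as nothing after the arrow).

  | acacc => bacc => bbc => c
  | babcabc
  | aacc => bcc => bc
  | bbba => ba

aa->b; ac->b; bb->; cc->c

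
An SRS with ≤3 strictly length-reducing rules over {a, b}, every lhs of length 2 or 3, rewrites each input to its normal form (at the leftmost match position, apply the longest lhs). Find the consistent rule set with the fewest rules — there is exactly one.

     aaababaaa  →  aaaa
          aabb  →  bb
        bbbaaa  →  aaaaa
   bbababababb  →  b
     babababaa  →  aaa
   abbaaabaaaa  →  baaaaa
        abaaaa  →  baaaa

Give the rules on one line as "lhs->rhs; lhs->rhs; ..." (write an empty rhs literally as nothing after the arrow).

  | aaababaaa => aababaaa => ababaaa => babaaa => aaaa
  | aabb => abb => bb
  | bbbaaa => aaaaa
  | bbababababb => baabababb => babababb => aababb => ababb => babb => ab => b

ab->b; bab->a; bbb->aa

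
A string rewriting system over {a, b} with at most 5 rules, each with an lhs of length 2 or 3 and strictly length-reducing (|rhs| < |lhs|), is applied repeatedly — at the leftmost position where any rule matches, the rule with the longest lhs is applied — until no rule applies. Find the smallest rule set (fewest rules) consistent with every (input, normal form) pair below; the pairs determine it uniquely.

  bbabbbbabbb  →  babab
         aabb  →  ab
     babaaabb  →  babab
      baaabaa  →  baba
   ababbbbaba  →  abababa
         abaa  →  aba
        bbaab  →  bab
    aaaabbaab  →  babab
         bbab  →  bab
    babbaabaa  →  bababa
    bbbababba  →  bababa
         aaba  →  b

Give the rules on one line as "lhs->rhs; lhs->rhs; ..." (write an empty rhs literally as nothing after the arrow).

  | bbabbbbabbb => babbbbabbb => babbbabbb => babbabbb => bababbb => bababb => babab
  | aabb => ab
  | babaaabb => babaabb => bababb => babab
  | baaabaa => baabaa => babaa => baba

aa->b; aab->a; baa->ba; bb->b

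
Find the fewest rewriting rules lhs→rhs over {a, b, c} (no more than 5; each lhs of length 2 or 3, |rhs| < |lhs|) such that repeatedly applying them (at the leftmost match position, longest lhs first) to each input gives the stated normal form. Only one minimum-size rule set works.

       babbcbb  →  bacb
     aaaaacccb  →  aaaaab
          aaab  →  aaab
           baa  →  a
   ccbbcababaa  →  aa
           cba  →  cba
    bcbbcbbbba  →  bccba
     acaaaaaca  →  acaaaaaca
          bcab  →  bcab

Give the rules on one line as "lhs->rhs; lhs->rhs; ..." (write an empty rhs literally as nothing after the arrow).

baa->a; bb->b; bbc->c; ccc->

  | babbcbb => bacbb => bacb
  | aaaaacccb => aaaaab
  | aaab
  | baa => a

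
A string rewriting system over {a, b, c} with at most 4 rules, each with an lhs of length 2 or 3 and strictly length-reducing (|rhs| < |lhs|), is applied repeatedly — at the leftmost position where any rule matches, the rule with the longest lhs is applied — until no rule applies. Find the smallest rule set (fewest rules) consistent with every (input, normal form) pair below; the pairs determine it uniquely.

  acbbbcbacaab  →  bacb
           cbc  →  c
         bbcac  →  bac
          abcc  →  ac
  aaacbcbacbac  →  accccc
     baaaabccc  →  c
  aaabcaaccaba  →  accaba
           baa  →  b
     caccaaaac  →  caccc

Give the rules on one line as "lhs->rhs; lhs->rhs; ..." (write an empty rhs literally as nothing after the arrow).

aa->; bc->; cba->cc; cbb->a

  | acbbbcbacaab => aabcbacaab => bcbacaab => bacaab => bacb
  | cbc => c
  | bbcac => bac
  | abcc => ac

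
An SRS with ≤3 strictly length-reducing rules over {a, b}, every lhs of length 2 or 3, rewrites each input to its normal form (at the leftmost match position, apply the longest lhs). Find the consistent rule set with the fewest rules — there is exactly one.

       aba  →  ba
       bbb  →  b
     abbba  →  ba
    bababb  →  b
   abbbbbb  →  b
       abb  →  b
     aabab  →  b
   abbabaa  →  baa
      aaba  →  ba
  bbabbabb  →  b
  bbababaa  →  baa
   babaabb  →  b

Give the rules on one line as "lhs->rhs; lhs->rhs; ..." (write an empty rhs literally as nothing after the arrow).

ab->b; bb->b

  | aba => ba
  | bbb => bb => b
  | abbba => bbba => bba => ba
  | bababb => bbabb => babb => bbb => bb => b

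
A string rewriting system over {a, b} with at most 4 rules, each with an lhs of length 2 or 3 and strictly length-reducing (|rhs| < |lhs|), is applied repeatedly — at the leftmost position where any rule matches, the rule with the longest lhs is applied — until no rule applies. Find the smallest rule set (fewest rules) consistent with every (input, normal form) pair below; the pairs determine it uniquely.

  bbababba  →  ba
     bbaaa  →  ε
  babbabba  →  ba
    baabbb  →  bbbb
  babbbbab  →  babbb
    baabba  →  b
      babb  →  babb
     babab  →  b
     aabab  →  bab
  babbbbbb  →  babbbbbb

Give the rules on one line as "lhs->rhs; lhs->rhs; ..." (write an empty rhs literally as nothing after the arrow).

  | bbababba => babba => ba
  | bbaaa => aa => ε
  | babbabba => babba => ba
  | baabbb => bbbb

aa->; aba->ba; bba->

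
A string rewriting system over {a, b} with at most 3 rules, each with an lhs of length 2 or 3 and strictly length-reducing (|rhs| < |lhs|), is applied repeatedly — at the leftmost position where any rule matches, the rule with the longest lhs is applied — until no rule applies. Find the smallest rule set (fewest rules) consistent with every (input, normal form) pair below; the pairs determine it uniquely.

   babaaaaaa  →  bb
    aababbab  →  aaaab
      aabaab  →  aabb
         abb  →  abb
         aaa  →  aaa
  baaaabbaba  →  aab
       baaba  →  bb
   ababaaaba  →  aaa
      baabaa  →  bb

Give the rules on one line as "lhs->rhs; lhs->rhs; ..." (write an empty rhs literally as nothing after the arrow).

  | babaaaaaa => bbaaaaaa => bbaaaaa => bbaaaa => bbaaa => bbaa => bba => bb
  | aababbab => aabbbab => aaaab
  | aabaab => aabab => aabb
  | abb

ba->b; bbb->a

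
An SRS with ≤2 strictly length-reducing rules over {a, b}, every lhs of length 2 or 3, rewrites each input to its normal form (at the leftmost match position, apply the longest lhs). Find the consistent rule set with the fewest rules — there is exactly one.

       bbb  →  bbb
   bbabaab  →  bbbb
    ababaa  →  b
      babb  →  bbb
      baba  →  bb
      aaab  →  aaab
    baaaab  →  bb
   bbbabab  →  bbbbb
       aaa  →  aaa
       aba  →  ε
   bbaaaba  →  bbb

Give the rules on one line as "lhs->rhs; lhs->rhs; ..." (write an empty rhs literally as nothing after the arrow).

  | bbb
  | bbabaab => bbbaab => bbbab => bbbb
  | ababaa => baa => ba => b
  | babb => bbb

aba->; ba->b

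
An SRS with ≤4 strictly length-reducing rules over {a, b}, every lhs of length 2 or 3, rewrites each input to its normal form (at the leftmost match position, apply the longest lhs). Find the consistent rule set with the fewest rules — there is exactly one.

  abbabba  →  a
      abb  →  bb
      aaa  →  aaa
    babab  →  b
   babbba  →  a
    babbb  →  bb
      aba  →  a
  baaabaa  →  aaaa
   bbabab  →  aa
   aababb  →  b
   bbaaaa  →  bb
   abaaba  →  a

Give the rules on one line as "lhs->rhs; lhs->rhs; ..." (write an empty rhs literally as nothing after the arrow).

  | abbabba => bbabba => baaba => bba => ba => a
  | abb => bb
  | aaa
  | babab => aaab => aab => ab => b

ab->b; ba->a; baa->b; bab->aa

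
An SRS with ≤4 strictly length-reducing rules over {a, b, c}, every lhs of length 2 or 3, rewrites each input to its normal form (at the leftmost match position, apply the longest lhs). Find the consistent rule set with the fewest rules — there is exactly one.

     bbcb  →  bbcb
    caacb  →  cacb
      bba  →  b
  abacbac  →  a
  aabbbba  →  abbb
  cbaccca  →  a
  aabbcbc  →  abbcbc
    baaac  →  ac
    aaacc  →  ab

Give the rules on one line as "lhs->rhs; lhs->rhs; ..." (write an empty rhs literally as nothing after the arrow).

aa->a; aaa->ab; ba->; cc->

  | bbcb
  | caacb => cacb
  | bba => b
  | abacbac => acbac => acc => a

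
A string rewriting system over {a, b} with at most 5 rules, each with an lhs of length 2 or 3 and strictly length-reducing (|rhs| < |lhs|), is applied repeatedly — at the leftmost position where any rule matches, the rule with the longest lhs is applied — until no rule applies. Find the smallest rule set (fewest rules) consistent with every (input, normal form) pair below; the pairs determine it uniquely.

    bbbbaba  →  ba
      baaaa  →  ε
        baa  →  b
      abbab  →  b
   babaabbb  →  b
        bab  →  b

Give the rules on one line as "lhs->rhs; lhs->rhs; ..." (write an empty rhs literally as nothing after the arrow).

aa->; aaa->b; ab->; bb->a

  | bbbbaba => abbaba => baba => ba
  | baaaa => bba => aa => ε
  | baa => b
  | abbab => bab => b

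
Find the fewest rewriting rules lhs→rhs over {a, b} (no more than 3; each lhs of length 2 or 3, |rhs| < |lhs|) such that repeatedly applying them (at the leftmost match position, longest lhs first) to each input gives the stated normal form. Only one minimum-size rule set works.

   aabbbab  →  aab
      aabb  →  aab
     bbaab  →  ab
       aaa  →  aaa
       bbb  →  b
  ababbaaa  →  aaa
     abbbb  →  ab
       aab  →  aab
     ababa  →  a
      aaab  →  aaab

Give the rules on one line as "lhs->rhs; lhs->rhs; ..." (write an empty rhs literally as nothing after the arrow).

  | aabbbab => aabbab => aabab => aab
  | aabb => aab
  | bbaab => baab => ab
  | aaa

ba->; bb->b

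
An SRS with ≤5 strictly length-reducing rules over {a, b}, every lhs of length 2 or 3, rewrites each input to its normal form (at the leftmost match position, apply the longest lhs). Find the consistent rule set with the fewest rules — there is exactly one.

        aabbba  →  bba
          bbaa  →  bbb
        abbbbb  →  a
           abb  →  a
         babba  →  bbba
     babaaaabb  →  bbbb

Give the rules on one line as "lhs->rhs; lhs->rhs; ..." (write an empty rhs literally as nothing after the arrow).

aa->b; aab->; ab->a; bab->bb

  | aabbba => bba
  | bbaa => bbb
  | abbbbb => abbbb => abbb => abb => ab => a
  | abb => ab => a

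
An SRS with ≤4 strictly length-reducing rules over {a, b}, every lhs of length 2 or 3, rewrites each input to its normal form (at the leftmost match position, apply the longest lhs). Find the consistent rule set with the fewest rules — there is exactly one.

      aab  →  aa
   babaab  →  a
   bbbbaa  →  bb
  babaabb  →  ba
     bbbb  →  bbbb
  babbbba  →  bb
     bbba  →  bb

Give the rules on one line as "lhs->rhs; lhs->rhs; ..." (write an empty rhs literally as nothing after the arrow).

ab->a; abb->ba; baa->; bba->b

  | aab => aa
  | babaab => baaab => ab => a
  | bbbbaa => bbba => bb
  | babaabb => baaabb => abb => ba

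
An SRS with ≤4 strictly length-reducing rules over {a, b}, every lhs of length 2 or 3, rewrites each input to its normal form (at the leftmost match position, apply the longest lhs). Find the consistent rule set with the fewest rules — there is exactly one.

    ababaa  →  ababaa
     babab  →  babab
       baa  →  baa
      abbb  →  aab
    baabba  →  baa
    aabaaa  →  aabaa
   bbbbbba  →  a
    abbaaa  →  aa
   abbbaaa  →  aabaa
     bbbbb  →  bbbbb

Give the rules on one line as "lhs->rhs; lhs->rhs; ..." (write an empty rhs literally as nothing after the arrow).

  | ababaa
  | babab
  | baa
  | abbb => aab

aaa->aa; abb->aa; bba->a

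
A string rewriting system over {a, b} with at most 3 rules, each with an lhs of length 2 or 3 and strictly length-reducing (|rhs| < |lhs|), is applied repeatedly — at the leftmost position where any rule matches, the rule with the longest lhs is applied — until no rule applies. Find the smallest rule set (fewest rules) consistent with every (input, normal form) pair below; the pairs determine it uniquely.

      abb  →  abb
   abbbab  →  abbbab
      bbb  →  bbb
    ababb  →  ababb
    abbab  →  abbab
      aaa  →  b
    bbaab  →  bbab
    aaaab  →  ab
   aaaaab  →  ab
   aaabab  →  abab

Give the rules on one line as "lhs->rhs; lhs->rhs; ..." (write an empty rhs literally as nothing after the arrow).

  | abb
  | abbbab
  | bbb
  | ababb

aa->b; aaa->aa; aab->ab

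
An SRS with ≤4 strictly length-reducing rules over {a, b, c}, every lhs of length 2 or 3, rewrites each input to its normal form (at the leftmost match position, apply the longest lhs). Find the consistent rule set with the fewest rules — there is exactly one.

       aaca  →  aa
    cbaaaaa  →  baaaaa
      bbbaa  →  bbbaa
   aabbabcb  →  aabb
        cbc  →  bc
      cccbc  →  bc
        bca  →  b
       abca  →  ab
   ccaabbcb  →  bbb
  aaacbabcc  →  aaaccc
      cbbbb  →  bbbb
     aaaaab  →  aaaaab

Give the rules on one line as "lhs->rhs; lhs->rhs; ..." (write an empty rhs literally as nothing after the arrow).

bab->c; ca->; cb->b

  | aaca => aa
  | cbaaaaa => baaaaa
  | bbbaa
  | aabbabcb => aabccb => aabcb => aabb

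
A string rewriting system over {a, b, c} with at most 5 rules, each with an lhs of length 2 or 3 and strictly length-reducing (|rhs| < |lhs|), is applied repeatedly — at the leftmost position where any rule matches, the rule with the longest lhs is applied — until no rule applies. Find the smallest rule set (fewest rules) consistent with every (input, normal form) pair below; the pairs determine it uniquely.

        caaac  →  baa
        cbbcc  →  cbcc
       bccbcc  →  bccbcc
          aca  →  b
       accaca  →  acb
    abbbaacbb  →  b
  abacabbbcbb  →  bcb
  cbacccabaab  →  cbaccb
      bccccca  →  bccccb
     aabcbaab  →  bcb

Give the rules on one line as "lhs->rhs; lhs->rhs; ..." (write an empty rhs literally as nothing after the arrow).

aac->aa; ab->b; bb->b; ca->b

  | caaac => baac => baa
  | cbbcc => cbcc
  | bccbcc
  | aca => ab => b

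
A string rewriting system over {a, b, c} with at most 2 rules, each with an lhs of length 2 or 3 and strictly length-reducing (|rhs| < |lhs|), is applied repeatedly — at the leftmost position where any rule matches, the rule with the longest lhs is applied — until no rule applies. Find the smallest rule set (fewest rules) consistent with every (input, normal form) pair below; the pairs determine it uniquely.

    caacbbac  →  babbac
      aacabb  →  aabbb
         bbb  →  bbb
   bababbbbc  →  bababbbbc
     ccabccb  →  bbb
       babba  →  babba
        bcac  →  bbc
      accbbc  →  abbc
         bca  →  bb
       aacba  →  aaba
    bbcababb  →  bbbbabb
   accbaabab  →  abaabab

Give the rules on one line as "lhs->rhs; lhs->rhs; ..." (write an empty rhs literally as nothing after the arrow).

ca->b; cb->b

  | caacbbac => bacbbac => babbac
  | aacabb => aabbb
  | bbb
  | bababbbbc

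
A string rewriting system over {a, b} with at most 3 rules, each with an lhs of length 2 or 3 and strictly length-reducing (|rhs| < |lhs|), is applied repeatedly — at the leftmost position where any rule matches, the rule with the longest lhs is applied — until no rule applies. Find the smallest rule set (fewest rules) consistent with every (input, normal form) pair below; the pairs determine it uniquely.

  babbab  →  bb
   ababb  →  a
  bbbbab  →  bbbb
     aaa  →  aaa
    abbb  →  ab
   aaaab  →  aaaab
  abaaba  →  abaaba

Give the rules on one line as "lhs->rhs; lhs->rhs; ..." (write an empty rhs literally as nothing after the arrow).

abb->a; bab->b

  | babbab => bbab => bb
  | ababb => abb => a
  | bbbbab => bbbb
  | aaa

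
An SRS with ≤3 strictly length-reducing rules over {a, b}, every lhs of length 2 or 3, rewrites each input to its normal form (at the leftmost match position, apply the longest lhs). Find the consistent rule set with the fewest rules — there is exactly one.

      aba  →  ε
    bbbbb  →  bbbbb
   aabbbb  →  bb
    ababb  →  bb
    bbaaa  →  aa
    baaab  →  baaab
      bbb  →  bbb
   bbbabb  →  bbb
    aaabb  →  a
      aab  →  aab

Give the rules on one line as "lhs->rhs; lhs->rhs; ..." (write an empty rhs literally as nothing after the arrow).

aba->; abb->ba; bba->

  | aba => ε
  | bbbbb
  | aabbbb => ababb => bb
  | ababb => bb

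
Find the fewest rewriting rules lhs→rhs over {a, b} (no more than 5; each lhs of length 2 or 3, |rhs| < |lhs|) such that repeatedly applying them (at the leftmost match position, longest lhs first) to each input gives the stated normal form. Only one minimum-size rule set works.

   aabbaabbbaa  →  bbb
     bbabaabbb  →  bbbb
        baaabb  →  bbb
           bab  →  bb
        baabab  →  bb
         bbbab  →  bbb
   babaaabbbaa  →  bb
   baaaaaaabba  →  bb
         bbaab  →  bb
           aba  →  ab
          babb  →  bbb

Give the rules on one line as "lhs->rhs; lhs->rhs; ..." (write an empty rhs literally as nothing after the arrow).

  | aabbaabbbaa => aaabbbaa => bbbbbaa => bbbba => bbb
  | bbabaabbb => bbaabbb => babbb => bbbb
  | baaabb => baabb => babb => bbb
  | bab => bb

aaa->bb; abb->; ba->b; bba->b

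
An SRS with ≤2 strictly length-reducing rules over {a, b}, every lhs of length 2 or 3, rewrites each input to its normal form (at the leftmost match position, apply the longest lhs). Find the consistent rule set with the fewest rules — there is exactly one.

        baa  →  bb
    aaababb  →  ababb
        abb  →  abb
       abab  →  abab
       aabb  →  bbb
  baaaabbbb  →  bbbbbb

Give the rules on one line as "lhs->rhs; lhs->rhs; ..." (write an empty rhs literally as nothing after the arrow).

aa->b; aaa->a

  | baa => bb
  | aaababb => ababb
  | abb
  | abab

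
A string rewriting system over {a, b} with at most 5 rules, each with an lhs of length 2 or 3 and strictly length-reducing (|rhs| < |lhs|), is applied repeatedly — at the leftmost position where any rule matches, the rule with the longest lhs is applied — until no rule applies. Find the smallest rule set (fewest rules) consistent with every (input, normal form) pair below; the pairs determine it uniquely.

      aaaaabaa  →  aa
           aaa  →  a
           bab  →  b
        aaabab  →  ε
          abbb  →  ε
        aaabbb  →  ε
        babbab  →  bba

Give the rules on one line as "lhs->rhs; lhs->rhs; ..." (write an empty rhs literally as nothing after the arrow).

aaa->a; aab->ba; ab->; abb->a

  | aaaaabaa => aaabaa => abaa => aa
  | aaa => a
  | bab => b
  | aaabab => abab => ab => ε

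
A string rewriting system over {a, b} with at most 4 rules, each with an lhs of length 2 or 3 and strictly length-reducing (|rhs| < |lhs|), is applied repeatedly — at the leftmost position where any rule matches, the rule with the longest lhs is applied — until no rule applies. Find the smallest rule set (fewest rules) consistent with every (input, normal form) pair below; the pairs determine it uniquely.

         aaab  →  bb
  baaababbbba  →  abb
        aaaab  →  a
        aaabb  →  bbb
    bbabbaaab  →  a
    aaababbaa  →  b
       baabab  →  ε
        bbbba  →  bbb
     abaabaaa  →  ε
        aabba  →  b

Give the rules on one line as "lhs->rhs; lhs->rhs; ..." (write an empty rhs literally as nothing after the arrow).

aa->; aaa->b; ba->; bab->a

  | aaab => bb
  | baaababbbba => aababbbba => babbbba => abbba => abb
  | aaaab => bab => a
  | aaabb => bbb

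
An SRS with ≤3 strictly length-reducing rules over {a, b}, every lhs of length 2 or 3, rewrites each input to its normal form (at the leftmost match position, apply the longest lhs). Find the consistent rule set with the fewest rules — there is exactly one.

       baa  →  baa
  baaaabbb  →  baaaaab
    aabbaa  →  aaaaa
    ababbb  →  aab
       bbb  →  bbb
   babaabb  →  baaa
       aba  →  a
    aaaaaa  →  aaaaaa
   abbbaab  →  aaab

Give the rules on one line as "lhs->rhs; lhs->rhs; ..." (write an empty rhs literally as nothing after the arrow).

aba->a; abb->aa

  | baa
  | baaaabbb => baaaaab
  | aabbaa => aaaaa
  | ababbb => abbb => aab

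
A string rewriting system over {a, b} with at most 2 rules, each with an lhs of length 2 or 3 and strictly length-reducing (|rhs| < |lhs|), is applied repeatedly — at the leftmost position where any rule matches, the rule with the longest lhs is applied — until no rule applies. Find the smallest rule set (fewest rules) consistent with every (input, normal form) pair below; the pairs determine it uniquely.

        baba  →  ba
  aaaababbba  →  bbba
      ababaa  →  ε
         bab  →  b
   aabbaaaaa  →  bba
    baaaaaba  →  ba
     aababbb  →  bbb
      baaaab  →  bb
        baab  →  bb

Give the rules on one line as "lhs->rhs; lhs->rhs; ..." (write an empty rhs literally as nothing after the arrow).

aa->; ab->

  | baba => ba
  | aaaababbba => aababbba => babbba => bbba
  | ababaa => abaa => aa => ε
  | bab => b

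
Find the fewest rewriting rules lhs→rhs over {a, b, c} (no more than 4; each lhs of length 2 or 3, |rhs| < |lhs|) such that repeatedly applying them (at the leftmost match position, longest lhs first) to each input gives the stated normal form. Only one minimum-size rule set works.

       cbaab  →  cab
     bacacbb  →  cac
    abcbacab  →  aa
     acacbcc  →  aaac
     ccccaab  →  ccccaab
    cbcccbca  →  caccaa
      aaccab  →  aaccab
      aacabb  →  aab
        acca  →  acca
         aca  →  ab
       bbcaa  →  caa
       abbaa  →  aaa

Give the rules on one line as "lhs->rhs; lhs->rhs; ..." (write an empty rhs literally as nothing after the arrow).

  | cbaab => cab
  | bacacbb => cacbb => cac
  | abcbacab => aabacab => aacab => aabb => aa
  | acacbcc => abcbcc => aabcc => aaac

aca->ab; ba->; bb->; bc->a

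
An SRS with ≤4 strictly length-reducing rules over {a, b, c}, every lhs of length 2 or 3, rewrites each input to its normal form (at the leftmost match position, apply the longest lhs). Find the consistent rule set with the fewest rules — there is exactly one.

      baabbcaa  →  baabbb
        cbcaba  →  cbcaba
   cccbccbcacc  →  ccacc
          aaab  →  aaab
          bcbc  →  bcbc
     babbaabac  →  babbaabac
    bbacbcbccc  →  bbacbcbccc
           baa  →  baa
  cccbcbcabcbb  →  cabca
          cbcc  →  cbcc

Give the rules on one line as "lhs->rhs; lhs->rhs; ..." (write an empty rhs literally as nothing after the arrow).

caa->b; cbb->ca; ccb->

  | baabbcaa => baabbb
  | cbcaba
  | cccbccbcacc => cccbcacc => ccacc
  | aaab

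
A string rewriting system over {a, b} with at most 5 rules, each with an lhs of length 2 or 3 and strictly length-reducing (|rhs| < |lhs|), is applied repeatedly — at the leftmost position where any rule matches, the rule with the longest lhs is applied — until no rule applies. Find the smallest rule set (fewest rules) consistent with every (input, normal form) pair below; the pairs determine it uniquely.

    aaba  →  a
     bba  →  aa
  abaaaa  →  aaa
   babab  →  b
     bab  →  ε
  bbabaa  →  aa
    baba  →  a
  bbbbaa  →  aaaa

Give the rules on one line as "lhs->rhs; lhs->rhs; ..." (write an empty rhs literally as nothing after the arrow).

ab->b; aba->; bab->; bba->aa

  | aaba => a
  | bba => aa
  | abaaaa => aaa
  | babab => ab => b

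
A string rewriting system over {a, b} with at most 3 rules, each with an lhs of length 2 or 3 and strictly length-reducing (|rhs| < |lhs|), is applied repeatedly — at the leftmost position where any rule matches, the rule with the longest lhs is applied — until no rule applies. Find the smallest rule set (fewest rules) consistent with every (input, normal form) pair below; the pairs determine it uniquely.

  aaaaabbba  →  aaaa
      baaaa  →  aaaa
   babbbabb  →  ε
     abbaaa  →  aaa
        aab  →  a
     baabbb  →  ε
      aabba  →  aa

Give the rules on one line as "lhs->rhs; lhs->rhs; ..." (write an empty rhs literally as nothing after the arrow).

ab->; abb->; ba->a

  | aaaaabbba => aaaaba => aaaa
  | baaaa => aaaa
  | babbbabb => abbbabb => babb => abb => ε
  | abbaaa => aaa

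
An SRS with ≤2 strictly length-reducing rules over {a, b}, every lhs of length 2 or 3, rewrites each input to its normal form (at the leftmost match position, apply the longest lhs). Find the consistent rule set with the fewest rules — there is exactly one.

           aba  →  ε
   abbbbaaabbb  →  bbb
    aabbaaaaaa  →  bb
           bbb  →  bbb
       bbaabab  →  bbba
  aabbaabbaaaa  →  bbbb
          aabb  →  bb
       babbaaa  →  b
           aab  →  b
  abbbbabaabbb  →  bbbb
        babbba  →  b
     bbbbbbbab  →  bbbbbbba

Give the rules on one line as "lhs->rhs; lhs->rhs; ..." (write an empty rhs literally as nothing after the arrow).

aa->; ab->a

  | aba => aa => ε
  | abbbbaaabbb => abbbaaabbb => abbaaabbb => abaaabbb => aaaabbb => aabbb => bbb
  | aabbaaaaaa => bbaaaaaa => bbaaaa => bbaa => bb
  | bbb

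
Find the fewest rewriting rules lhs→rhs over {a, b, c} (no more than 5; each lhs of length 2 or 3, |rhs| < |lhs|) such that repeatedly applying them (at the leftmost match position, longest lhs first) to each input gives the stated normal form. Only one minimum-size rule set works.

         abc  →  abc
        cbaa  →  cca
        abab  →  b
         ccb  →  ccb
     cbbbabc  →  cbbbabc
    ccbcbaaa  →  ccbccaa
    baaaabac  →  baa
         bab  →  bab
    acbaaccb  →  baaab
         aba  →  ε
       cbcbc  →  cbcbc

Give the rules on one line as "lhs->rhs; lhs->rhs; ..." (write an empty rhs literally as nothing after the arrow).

aba->; ac->; acc->aa; cba->cc

  | abc
  | cbaa => cca
  | abab => b
  | ccb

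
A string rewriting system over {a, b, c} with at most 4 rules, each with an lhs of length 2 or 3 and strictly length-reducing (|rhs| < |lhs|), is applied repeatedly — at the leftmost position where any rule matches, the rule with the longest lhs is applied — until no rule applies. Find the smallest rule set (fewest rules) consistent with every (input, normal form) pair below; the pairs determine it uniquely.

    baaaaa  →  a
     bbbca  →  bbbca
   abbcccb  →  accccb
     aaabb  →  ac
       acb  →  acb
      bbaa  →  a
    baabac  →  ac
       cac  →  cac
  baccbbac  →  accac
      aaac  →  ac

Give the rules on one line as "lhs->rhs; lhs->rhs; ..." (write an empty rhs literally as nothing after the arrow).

  | baaaaa => aaaaa => aaaa => aaa => aa => a
  | bbbca
  | abbcccb => accccb
  | aaabb => aabb => abb => ac

aa->a; abb->ac; ba->a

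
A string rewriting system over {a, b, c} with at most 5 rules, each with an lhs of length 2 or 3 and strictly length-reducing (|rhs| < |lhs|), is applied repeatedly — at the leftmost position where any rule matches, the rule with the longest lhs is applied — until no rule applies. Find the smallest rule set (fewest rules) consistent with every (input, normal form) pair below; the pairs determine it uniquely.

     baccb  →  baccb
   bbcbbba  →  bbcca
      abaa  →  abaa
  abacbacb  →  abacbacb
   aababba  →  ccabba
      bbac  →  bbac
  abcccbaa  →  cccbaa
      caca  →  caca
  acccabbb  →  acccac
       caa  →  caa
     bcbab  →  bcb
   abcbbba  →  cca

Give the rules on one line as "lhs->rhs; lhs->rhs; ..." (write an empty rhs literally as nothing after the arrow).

  | baccb
  | bbcbbba => bbcca
  | abaa
  | abacbacb

aab->cc; abc->c; bab->b; bbb->c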